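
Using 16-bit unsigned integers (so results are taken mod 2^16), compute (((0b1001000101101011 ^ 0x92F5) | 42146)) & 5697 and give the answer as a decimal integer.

0b1001000101101011 = 1001000101101011
0x92F5 = 1001001011110101
→ ^ → 0000001110011110 = 926
42146 = 1010010010100010
→ | → 1010011110111110 = 42942
5697 = 0001011001000001
→ & → 0000011000000000 = 1536

1536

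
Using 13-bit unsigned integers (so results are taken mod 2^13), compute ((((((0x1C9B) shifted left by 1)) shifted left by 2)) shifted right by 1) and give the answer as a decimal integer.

620

0x1C9B = 1110010011011
→ shifted left by 1 (mod 2^13) → 1100100110110 = 6454
→ shifted left by 2 (mod 2^13) → 0010011011000 = 1240
→ shifted right by 1 → 0001001101100 = 620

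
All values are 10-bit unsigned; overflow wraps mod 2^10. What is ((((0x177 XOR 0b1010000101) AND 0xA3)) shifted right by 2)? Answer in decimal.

0x177 = 0101110111
0b1010000101 = 1010000101
→ XOR → 1111110010 = 1010
0xA3 = 0010100011
→ AND → 0010100010 = 162
→ shifted right by 2 → 0000101000 = 40

40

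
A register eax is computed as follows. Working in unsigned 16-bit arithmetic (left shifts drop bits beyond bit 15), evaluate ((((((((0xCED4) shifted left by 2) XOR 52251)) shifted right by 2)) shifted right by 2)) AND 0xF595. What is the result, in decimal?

1300

0xCED4 = 1100111011010100
→ shifted left by 2 (mod 2^16) → 0011101101010000 = 15184
52251 = 1100110000011011
→ XOR → 1111011101001011 = 63307
→ shifted right by 2 → 0011110111010010 = 15826
→ shifted right by 2 → 0000111101110100 = 3956
0xF595 = 1111010110010101
→ AND → 0000010100010100 = 1300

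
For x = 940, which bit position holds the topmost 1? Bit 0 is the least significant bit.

940 = 1110101100
The topmost 1 is at position 9 (since 2^9 = 512 ≤ 940 < 1024).

9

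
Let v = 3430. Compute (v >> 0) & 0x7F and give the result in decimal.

v = 0110101100110
Shift right by 0: 0110101100110
Mask low 7 bits: 1100110 = 102

102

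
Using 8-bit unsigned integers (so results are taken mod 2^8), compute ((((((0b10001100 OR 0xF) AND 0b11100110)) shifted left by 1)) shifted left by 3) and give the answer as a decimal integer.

96

0b10001100 = 10001100
0xF = 00001111
→ OR → 10001111 = 143
0b11100110 = 11100110
→ AND → 10000110 = 134
→ shifted left by 1 (mod 2^8) → 00001100 = 12
→ shifted left by 3 (mod 2^8) → 01100000 = 96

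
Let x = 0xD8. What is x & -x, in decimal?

8

x = 11011000 = 216
-x (two's complement) = …00101000
AND   = 00001000 = 8
(x & -x isolates the lowest set bit of x.)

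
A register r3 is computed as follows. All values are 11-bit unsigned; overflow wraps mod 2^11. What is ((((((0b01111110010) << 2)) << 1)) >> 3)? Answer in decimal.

0b01111110010 = 01111110010
→ << 2 (mod 2^11) → 11111001000 = 1992
→ << 1 (mod 2^11) → 11110010000 = 1936
→ >> 3 → 00011110010 = 242

242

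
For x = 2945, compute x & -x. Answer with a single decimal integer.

1

x = 101110000001 = 2945
-x (two's complement) = …010001111111
AND   = 000000000001 = 1
(x & -x isolates the lowest set bit of x.)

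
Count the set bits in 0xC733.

9

0xC733 = 1100011100110011
Count the 1s: 1 + 1 + 1 + 1 + 1 + 1 + 1 + 1 + 1 = 9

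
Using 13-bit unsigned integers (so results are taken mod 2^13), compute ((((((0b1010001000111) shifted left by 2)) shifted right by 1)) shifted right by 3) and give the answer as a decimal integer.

0b1010001000111 = 1010001000111
→ shifted left by 2 (mod 2^13) → 1000100011100 = 4380
→ shifted right by 1 → 0100010001110 = 2190
→ shifted right by 3 → 0000100010001 = 273

273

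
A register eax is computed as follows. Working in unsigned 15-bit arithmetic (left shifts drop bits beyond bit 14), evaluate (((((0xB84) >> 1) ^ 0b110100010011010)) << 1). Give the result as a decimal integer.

0xB84 = 000101110000100
→ >> 1 → 000010111000010 = 1474
0b110100010011010 = 110100010011010
→ ^ → 110110101011000 = 27992
→ << 1 (mod 2^15) → 101101010110000 = 23216

23216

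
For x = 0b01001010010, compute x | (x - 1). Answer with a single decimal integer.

x = 1001010010 = 594
x - 1 = 1001010001
OR    = 1001010011 = 595
(x | (x - 1) sets all bits below the lowest set bit.)

595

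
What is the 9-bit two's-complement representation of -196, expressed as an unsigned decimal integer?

196 in 9 bits: 011000100
Invert: 100111011
Add 1:  100111100 = 316
(Check: 2^9 - 196 = 512 - 196 = 316.)

316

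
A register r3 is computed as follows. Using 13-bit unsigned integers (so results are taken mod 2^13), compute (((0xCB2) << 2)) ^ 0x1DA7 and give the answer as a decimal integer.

3951

0xCB2 = 0110010110010
→ << 2 (mod 2^13) → 1001011001000 = 4808
0x1DA7 = 1110110100111
→ ^ → 0111101101111 = 3951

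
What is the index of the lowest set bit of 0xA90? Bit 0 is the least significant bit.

0xA90 = 101010010000
Trailing zeros: 4, so the lowest set bit is bit 4 (value 16).

4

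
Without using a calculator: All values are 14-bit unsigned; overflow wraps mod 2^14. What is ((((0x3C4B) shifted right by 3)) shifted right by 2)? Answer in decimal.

482

0x3C4B = 11110001001011
→ shifted right by 3 → 00011110001001 = 1929
→ shifted right by 2 → 00000111100010 = 482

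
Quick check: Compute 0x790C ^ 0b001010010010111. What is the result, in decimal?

0x790C = 111100100001100
b = 001010010010111
XOR → 110110110011011 = 28059

28059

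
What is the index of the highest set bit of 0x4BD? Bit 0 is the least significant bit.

0x4BD = 10010111101
The topmost 1 is at position 10 (since 2^10 = 1024 ≤ 1213 < 2048).

10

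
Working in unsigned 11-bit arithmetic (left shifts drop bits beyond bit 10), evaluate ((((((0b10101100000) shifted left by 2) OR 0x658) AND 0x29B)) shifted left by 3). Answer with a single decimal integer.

0b10101100000 = 10101100000
→ shifted left by 2 (mod 2^11) → 10110000000 = 1408
0x658 = 11001011000
→ OR → 11111011000 = 2008
0x29B = 01010011011
→ AND → 01010011000 = 664
→ shifted left by 3 (mod 2^11) → 10011000000 = 1216

1216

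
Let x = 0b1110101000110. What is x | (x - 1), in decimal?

7495

x = 1110101000110 = 7494
x - 1 = 1110101000101
OR    = 1110101000111 = 7495
(x | (x - 1) sets all bits below the lowest set bit.)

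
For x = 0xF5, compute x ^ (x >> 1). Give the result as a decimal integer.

x = 11110101 = 245
x>>1 = 01111010
XOR  = 10001111 = 143
(x ^ (x >> 1) gives the standard binary-reflected Gray code of x.)

143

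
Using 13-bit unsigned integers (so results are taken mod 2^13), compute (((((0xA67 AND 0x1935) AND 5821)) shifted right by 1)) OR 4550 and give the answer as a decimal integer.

0xA67 = 0101001100111
0x1935 = 1100100110101
→ AND → 0100000100101 = 2085
5821 = 1011010111101
→ AND → 0000000100101 = 37
→ shifted right by 1 → 0000000010010 = 18
4550 = 1000111000110
→ OR → 1000111010110 = 4566

4566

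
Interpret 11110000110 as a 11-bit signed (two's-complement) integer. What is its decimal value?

-122

pattern = 11110000110 (MSB is 1 ⇒ negative)
Invert: 00001111001, add 1 → 00001111010 = 122, so the value is -122.
(Equivalently: 1926 - 2^11 = 1926 - 2048 = -122.)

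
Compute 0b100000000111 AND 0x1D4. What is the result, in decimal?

4

a = 100000000111
0x1D4 = 000111010100
AND → 000000000100 = 4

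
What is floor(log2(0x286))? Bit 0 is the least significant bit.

0x286 = 1010000110
The topmost 1 is at position 9 (since 2^9 = 512 ≤ 646 < 1024).

9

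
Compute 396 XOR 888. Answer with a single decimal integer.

396 = 0110001100
888 = 1101111000
XOR → 1011110100 = 756

756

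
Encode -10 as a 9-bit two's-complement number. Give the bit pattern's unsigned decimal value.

10 in 9 bits: 000001010
Invert: 111110101
Add 1:  111110110 = 502
(Check: 2^9 - 10 = 512 - 10 = 502.)

502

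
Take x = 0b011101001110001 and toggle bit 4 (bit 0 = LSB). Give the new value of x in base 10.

x = 011101001110001
bit 4 is currently 1; toggle it via x ^ (1 << 4) = x ^ 16
→ 011101001100001 = 14945

14945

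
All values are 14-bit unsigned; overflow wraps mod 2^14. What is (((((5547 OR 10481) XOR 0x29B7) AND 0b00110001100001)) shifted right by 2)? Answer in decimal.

5547 = 01010110101011
10481 = 10100011110001
→ OR → 11110111111011 = 15867
0x29B7 = 10100110110111
→ XOR → 01010001001100 = 5196
0b00110001100001 = 00110001100001
→ AND → 00010001000000 = 1088
→ shifted right by 2 → 00000100010000 = 272

272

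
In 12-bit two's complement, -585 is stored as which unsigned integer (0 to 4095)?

585 in 12 bits: 001001001001
Invert: 110110110110
Add 1:  110110110111 = 3511
(Check: 2^12 - 585 = 4096 - 585 = 3511.)

3511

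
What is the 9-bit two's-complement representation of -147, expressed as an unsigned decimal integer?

147 in 9 bits: 010010011
Invert: 101101100
Add 1:  101101101 = 365
(Check: 2^9 - 147 = 512 - 147 = 365.)

365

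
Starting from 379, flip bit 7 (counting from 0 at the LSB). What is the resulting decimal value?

x = 0101111011
bit 7 is currently 0; toggle it via x ^ (1 << 7) = x ^ 128
→ 0111111011 = 507

507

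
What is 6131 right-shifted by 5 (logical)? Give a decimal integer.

191

6131 = 1011111110011
shift right by 5 → 0000010111111 = 191
(equivalently, floor(6131 / 32))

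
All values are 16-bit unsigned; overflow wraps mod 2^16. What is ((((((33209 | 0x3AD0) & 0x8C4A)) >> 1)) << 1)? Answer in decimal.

34888

33209 = 1000000110111001
0x3AD0 = 0011101011010000
→ | → 1011101111111001 = 48121
0x8C4A = 1000110001001010
→ & → 1000100001001000 = 34888
→ >> 1 → 0100010000100100 = 17444
→ << 1 (mod 2^16) → 1000100001001000 = 34888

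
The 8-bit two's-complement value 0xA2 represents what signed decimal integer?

pattern = 10100010 (MSB is 1 ⇒ negative)
Invert: 01011101, add 1 → 01011110 = 94, so the value is -94.
(Equivalently: 162 - 2^8 = 162 - 256 = -94.)

-94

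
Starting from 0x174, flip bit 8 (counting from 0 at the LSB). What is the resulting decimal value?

116

x = 0101110100
bit 8 is currently 1; toggle it via x ^ (1 << 8) = x ^ 256
→ 0001110100 = 116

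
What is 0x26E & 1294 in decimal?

0x26E = 01001101110
1294 = 10100001110
AND → 00000001110 = 14

14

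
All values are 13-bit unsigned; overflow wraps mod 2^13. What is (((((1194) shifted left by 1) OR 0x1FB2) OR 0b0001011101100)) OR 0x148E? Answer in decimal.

1194 = 0010010101010
→ shifted left by 1 (mod 2^13) → 0100101010100 = 2388
0x1FB2 = 1111110110010
→ OR → 1111111110110 = 8182
0b0001011101100 = 0001011101100
→ OR → 1111111111110 = 8190
0x148E = 1010010001110
→ OR → 1111111111110 = 8190

8190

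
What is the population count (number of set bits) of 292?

292 = 100100100
Count the 1s: 1 + 1 + 1 = 3

3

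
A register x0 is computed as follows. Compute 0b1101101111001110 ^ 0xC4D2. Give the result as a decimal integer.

a = 1101101111001110
0xC4D2 = 1100010011010010
XOR → 0001111100011100 = 7964

7964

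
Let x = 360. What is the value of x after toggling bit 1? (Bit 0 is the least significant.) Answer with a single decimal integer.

x = 000101101000
bit 1 is currently 0; toggle it via x ^ (1 << 1) = x ^ 2
→ 000101101010 = 362

362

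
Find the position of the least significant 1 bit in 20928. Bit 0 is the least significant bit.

20928 = 101000111000000
Trailing zeros: 6, so the lowest set bit is bit 6 (value 64).

6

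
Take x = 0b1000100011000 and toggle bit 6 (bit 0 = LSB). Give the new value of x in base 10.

4440

x = 1000100011000
bit 6 is currently 0; toggle it via x ^ (1 << 6) = x ^ 64
→ 1000101011000 = 4440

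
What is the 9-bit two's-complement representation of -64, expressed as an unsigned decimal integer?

448

64 in 9 bits: 001000000
Invert: 110111111
Add 1:  111000000 = 448
(Check: 2^9 - 64 = 512 - 64 = 448.)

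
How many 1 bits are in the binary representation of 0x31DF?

10

0x31DF = 11000111011111
Count the 1s: 1 + 1 + 1 + 1 + 1 + 1 + 1 + 1 + 1 + 1 = 10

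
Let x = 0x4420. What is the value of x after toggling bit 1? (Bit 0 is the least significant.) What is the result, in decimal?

17442

x = 0100010000100000
bit 1 is currently 0; toggle it via x ^ (1 << 1) = x ^ 2
→ 0100010000100010 = 17442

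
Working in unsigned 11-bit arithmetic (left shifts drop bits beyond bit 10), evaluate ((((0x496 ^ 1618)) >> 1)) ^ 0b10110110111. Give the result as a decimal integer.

0x496 = 10010010110
1618 = 11001010010
→ ^ → 01011000100 = 708
→ >> 1 → 00101100010 = 354
0b10110110111 = 10110110111
→ ^ → 10011010101 = 1237

1237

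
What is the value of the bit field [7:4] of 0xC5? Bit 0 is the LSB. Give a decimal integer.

v = 00011000101
Shift right by 4: 0001100
Mask low 4 bits: 1100 = 12

12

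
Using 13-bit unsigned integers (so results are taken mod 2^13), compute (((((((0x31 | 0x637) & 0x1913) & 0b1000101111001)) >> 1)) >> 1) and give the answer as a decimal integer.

0x31 = 0000000110001
0x637 = 0011000110111
→ | → 0011000110111 = 1591
0x1913 = 1100100010011
→ & → 0000000010011 = 19
0b1000101111001 = 1000101111001
→ & → 0000000010001 = 17
→ >> 1 → 0000000001000 = 8
→ >> 1 → 0000000000100 = 4

4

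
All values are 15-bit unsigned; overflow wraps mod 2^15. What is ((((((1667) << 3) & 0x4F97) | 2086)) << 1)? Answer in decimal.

6252

1667 = 000011010000011
→ << 3 (mod 2^15) → 011010000011000 = 13336
0x4F97 = 100111110010111
→ & → 000010000010000 = 1040
2086 = 000100000100110
→ | → 000110000110110 = 3126
→ << 1 (mod 2^15) → 001100001101100 = 6252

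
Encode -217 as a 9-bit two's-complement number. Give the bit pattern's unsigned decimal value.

217 in 9 bits: 011011001
Invert: 100100110
Add 1:  100100111 = 295
(Check: 2^9 - 217 = 512 - 217 = 295.)

295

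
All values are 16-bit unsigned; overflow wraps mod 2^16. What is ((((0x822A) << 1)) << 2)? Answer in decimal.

0x822A = 1000001000101010
→ << 1 (mod 2^16) → 0000010001010100 = 1108
→ << 2 (mod 2^16) → 0001000101010000 = 4432

4432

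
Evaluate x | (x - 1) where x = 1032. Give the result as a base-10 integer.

1039

x = 10000001000 = 1032
x - 1 = 10000000111
OR    = 10000001111 = 1039
(x | (x - 1) sets all bits below the lowest set bit.)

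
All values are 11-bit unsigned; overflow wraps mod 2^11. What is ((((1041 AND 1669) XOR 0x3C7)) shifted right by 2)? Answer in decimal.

1041 = 10000010001
1669 = 11010000101
→ AND → 10000000001 = 1025
0x3C7 = 01111000111
→ XOR → 11111000110 = 1990
→ shifted right by 2 → 00111110001 = 497

497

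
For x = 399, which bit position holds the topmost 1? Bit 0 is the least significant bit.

399 = 110001111
The topmost 1 is at position 8 (since 2^8 = 256 ≤ 399 < 512).

8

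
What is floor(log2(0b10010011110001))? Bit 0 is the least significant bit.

13

0b10010011110001 = 10010011110001
The topmost 1 is at position 13 (since 2^13 = 8192 ≤ 9457 < 16384).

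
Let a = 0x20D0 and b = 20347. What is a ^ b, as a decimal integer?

0x20D0 = 010000011010000
20347 = 100111101111011
XOR → 110111110101011 = 28587

28587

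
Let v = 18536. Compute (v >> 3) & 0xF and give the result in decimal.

13

v = 0100100001101000
Shift right by 3: 0100100001101
Mask low 4 bits: 1101 = 13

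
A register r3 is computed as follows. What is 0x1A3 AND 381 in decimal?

0x1A3 = 110100011
381 = 101111101
AND → 100100001 = 289

289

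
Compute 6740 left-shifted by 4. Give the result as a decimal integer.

107840

6740 = 00001101001010100
shift left by 4 → 11010010101000000 = 107840
(equivalently, 6740 × 2^4 = 6740 × 16)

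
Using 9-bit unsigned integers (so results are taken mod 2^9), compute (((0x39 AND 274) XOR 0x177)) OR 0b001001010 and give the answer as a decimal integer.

0x39 = 000111001
274 = 100010010
→ AND → 000010000 = 16
0x177 = 101110111
→ XOR → 101100111 = 359
0b001001010 = 001001010
→ OR → 101101111 = 367

367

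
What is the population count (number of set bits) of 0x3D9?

0x3D9 = 1111011001
Count the 1s: 1 + 1 + 1 + 1 + 1 + 1 + 1 = 7

7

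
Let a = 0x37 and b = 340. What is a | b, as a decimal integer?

0x37 = 000110111
340 = 101010100
 OR → 101110111 = 375

375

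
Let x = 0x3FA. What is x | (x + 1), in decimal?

x = 1111111010 = 1018
x + 1 = 1111111011
OR    = 1111111011 = 1019
(x | (x + 1) sets the lowest cleared bit.)

1019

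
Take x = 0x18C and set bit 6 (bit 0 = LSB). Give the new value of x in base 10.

x = 00110001100
bit 6 is currently 0; set it via x | (1 << 6) = x | 64
→ 00111001100 = 460

460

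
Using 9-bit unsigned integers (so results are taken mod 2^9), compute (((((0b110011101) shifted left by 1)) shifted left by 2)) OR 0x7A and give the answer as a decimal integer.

250

0b110011101 = 110011101
→ shifted left by 1 (mod 2^9) → 100111010 = 314
→ shifted left by 2 (mod 2^9) → 011101000 = 232
0x7A = 001111010
→ OR → 011111010 = 250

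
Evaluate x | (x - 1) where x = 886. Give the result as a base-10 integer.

887

x = 1101110110 = 886
x - 1 = 1101110101
OR    = 1101110111 = 887
(x | (x - 1) sets all bits below the lowest set bit.)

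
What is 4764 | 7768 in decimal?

7900

4764 = 1001010011100
7768 = 1111001011000
 OR → 1111011011100 = 7900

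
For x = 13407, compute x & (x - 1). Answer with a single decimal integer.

13406

x = 11010001011111 = 13407
x - 1 = 11010001011110
AND   = 11010001011110 = 13406
(x & (x - 1) clears the lowest set bit of x.)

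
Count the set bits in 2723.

2723 = 101010100011
Count the 1s: 1 + 1 + 1 + 1 + 1 + 1 = 6

6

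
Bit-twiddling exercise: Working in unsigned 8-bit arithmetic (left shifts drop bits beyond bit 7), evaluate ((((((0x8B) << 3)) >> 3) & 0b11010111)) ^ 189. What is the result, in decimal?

0x8B = 10001011
→ << 3 (mod 2^8) → 01011000 = 88
→ >> 3 → 00001011 = 11
0b11010111 = 11010111
→ & → 00000011 = 3
189 = 10111101
→ ^ → 10111110 = 190

190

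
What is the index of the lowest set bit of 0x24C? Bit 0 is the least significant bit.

0x24C = 1001001100
Trailing zeros: 2, so the lowest set bit is bit 2 (value 4).

2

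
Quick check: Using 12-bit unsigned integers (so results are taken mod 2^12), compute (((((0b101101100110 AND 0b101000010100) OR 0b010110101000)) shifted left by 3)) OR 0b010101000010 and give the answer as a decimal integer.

0b101101100110 = 101101100110
0b101000010100 = 101000010100
→ AND → 101000000100 = 2564
0b010110101000 = 010110101000
→ OR → 111110101100 = 4012
→ shifted left by 3 (mod 2^12) → 110101100000 = 3424
0b010101000010 = 010101000010
→ OR → 110101100010 = 3426

3426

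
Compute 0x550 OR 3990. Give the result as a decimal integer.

4054

0x550 = 010101010000
3990 = 111110010110
 OR → 111111010110 = 4054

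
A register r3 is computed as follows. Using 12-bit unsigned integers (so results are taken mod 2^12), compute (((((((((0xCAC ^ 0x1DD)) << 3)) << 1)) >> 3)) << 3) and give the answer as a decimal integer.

1808

0xCAC = 110010101100
0x1DD = 000111011101
→ ^ → 110101110001 = 3441
→ << 3 (mod 2^12) → 101110001000 = 2952
→ << 1 (mod 2^12) → 011100010000 = 1808
→ >> 3 → 000011100010 = 226
→ << 3 (mod 2^12) → 011100010000 = 1808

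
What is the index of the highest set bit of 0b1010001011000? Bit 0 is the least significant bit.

0b1010001011000 = 1010001011000
The topmost 1 is at position 12 (since 2^12 = 4096 ≤ 5208 < 8192).

12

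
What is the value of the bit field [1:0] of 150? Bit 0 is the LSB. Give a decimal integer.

v = 00010010110
Shift right by 0: 00010010110
Mask low 2 bits: 10 = 2

2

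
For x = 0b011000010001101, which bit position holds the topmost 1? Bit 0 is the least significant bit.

0b011000010001101 = 11000010001101
The topmost 1 is at position 13 (since 2^13 = 8192 ≤ 12429 < 16384).

13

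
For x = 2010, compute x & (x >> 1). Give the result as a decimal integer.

x = 11111011010 = 2010
x>>1 = 01111101101
AND  = 01111001000 = 968
(x & (x >> 1) has a 1 wherever x has two consecutive 1 bits.)

968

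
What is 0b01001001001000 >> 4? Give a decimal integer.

x = 1001001001000
shift right by 4 → 0000100100100 = 292
(equivalently, floor(4680 / 16))

292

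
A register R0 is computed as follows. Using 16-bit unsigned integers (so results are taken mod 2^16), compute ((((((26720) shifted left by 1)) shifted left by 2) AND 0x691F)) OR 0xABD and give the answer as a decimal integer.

19389

26720 = 0110100001100000
→ shifted left by 1 (mod 2^16) → 1101000011000000 = 53440
→ shifted left by 2 (mod 2^16) → 0100001100000000 = 17152
0x691F = 0110100100011111
→ AND → 0100000100000000 = 16640
0xABD = 0000101010111101
→ OR → 0100101110111101 = 19389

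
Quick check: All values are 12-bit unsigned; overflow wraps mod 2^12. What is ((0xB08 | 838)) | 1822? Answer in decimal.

0xB08 = 101100001000
838 = 001101000110
→ | → 101101001110 = 2894
1822 = 011100011110
→ | → 111101011110 = 3934

3934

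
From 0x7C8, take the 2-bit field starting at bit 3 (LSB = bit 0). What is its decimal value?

1

v = 011111001000
Shift right by 3: 011111001
Mask low 2 bits: 01 = 1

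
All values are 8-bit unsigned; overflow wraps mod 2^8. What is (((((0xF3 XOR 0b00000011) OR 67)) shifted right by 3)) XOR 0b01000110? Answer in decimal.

88

0xF3 = 11110011
0b00000011 = 00000011
→ XOR → 11110000 = 240
67 = 01000011
→ OR → 11110011 = 243
→ shifted right by 3 → 00011110 = 30
0b01000110 = 01000110
→ XOR → 01011000 = 88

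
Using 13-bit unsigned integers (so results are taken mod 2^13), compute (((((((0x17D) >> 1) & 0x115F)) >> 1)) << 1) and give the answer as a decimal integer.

0x17D = 0000101111101
→ >> 1 → 0000010111110 = 190
0x115F = 1000101011111
→ & → 0000000011110 = 30
→ >> 1 → 0000000001111 = 15
→ << 1 (mod 2^13) → 0000000011110 = 30

30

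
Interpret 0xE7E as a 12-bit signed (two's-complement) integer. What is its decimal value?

-386

pattern = 111001111110 (MSB is 1 ⇒ negative)
Invert: 000110000001, add 1 → 000110000010 = 386, so the value is -386.
(Equivalently: 3710 - 2^12 = 3710 - 4096 = -386.)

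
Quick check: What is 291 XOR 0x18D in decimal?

174

291 = 100100011
0x18D = 110001101
XOR → 010101110 = 174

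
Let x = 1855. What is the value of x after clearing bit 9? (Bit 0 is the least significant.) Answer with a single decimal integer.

x = 011100111111
bit 9 is currently 1; clear it via x & ~(1 << 9) = x & ~512
→ 010100111111 = 1343

1343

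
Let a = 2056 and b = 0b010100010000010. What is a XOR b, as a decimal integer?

2056 = 00100000001000
b = 10100010000010
XOR → 10000010001010 = 8330

8330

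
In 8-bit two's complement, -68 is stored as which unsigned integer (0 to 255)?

188

68 in 8 bits: 01000100
Invert: 10111011
Add 1:  10111100 = 188
(Check: 2^8 - 68 = 256 - 68 = 188.)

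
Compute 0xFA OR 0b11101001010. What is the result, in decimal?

2042

0xFA = 00011111010
b = 11101001010
 OR → 11111111010 = 2042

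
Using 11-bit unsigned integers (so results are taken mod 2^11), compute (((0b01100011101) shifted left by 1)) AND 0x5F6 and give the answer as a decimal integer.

0b01100011101 = 01100011101
→ shifted left by 1 (mod 2^11) → 11000111010 = 1594
0x5F6 = 10111110110
→ AND → 10000110010 = 1074

1074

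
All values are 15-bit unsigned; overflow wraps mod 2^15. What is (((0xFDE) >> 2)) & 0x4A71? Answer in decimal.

0xFDE = 000111111011110
→ >> 2 → 000001111110111 = 1015
0x4A71 = 100101001110001
→ & → 000001001110001 = 625

625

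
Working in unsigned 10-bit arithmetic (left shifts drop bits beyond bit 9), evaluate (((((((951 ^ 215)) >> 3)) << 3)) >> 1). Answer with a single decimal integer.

432

951 = 1110110111
215 = 0011010111
→ ^ → 1101100000 = 864
→ >> 3 → 0001101100 = 108
→ << 3 (mod 2^10) → 1101100000 = 864
→ >> 1 → 0110110000 = 432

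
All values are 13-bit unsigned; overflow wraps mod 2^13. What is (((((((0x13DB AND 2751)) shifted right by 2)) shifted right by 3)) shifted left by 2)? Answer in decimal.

80

0x13DB = 1001111011011
2751 = 0101010111111
→ AND → 0001010011011 = 667
→ shifted right by 2 → 0000010100110 = 166
→ shifted right by 3 → 0000000010100 = 20
→ shifted left by 2 (mod 2^13) → 0000001010000 = 80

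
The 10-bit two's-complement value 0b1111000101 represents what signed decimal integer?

pattern = 1111000101 (MSB is 1 ⇒ negative)
Invert: 0000111010, add 1 → 0000111011 = 59, so the value is -59.
(Equivalently: 965 - 2^10 = 965 - 1024 = -59.)

-59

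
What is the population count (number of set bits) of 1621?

1621 = 11001010101
Count the 1s: 1 + 1 + 1 + 1 + 1 + 1 = 6

6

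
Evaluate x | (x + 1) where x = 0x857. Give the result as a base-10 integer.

x = 100001010111 = 2135
x + 1 = 100001011000
OR    = 100001011111 = 2143
(x | (x + 1) sets the lowest cleared bit.)

2143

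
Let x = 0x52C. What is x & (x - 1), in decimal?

x = 10100101100 = 1324
x - 1 = 10100101011
AND   = 10100101000 = 1320
(x & (x - 1) clears the lowest set bit of x.)

1320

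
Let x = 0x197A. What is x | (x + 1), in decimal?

x = 1100101111010 = 6522
x + 1 = 1100101111011
OR    = 1100101111011 = 6523
(x | (x + 1) sets the lowest cleared bit.)

6523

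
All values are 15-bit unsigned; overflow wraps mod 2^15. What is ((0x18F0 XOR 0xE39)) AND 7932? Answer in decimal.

5832

0x18F0 = 001100011110000
0xE39 = 000111000111001
→ XOR → 001011011001001 = 5833
7932 = 001111011111100
→ AND → 001011011001000 = 5832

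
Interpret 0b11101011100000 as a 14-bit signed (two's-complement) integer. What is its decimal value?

-1312

pattern = 11101011100000 (MSB is 1 ⇒ negative)
Invert: 00010100011111, add 1 → 00010100100000 = 1312, so the value is -1312.
(Equivalently: 15072 - 2^14 = 15072 - 16384 = -1312.)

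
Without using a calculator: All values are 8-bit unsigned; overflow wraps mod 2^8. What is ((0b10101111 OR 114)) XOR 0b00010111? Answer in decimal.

232

0b10101111 = 10101111
114 = 01110010
→ OR → 11111111 = 255
0b00010111 = 00010111
→ XOR → 11101000 = 232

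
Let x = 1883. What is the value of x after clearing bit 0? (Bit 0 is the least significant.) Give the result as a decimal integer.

1882

x = 11101011011
bit 0 is currently 1; clear it via x & ~(1 << 0) = x & ~1
→ 11101011010 = 1882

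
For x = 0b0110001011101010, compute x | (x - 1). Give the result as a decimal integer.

25323

x = 110001011101010 = 25322
x - 1 = 110001011101001
OR    = 110001011101011 = 25323
(x | (x - 1) sets all bits below the lowest set bit.)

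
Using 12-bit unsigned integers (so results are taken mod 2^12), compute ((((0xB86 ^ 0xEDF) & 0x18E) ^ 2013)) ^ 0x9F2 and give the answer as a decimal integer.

3879

0xB86 = 101110000110
0xEDF = 111011011111
→ ^ → 010101011001 = 1369
0x18E = 000110001110
→ & → 000100001000 = 264
2013 = 011111011101
→ ^ → 011011010101 = 1749
0x9F2 = 100111110010
→ ^ → 111100100111 = 3879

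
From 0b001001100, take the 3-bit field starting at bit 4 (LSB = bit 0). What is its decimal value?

4

v = 001001100
Shift right by 4: 00100
Mask low 3 bits: 100 = 4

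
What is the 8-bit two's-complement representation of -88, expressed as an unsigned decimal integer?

168

88 in 8 bits: 01011000
Invert: 10100111
Add 1:  10101000 = 168
(Check: 2^8 - 88 = 256 - 88 = 168.)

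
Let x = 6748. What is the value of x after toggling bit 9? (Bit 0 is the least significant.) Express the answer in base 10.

6236

x = 1101001011100
bit 9 is currently 1; toggle it via x ^ (1 << 9) = x ^ 512
→ 1100001011100 = 6236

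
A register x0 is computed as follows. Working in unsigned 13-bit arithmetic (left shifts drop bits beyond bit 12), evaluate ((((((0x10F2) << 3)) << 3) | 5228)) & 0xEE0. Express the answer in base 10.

3296

0x10F2 = 1000011110010
→ << 3 (mod 2^13) → 0011110010000 = 1936
→ << 3 (mod 2^13) → 1110010000000 = 7296
5228 = 1010001101100
→ | → 1110011101100 = 7404
0xEE0 = 0111011100000
→ & → 0110011100000 = 3296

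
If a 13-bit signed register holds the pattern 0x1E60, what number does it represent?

pattern = 1111001100000 (MSB is 1 ⇒ negative)
Invert: 0000110011111, add 1 → 0000110100000 = 416, so the value is -416.
(Equivalently: 7776 - 2^13 = 7776 - 8192 = -416.)

-416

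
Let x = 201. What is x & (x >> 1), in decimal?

64

x = 11001001 = 201
x>>1 = 01100100
AND  = 01000000 = 64
(x & (x >> 1) has a 1 wherever x has two consecutive 1 bits.)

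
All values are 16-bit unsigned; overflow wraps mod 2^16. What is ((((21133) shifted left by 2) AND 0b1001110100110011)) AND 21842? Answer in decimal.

16

21133 = 0101001010001101
→ shifted left by 2 (mod 2^16) → 0100101000110100 = 18996
0b1001110100110011 = 1001110100110011
→ AND → 0000100000110000 = 2096
21842 = 0101010101010010
→ AND → 0000000000010000 = 16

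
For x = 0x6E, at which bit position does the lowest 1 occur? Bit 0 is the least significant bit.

0x6E = 1101110
Trailing zeros: 1, so the lowest set bit is bit 1 (value 2).

1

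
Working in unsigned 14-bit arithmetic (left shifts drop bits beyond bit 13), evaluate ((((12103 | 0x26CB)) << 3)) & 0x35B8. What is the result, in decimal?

13368

12103 = 10111101000111
0x26CB = 10011011001011
→ | → 10111111001111 = 12239
→ << 3 (mod 2^14) → 11111001111000 = 15992
0x35B8 = 11010110111000
→ & → 11010000111000 = 13368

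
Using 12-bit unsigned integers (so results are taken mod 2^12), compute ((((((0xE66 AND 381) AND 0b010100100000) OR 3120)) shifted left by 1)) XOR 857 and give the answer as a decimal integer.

0xE66 = 111001100110
381 = 000101111101
→ AND → 000001100100 = 100
0b010100100000 = 010100100000
→ AND → 000000100000 = 32
3120 = 110000110000
→ OR → 110000110000 = 3120
→ shifted left by 1 (mod 2^12) → 100001100000 = 2144
857 = 001101011001
→ XOR → 101100111001 = 2873

2873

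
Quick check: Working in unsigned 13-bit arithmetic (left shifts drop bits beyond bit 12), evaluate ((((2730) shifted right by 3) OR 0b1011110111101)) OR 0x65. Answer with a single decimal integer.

6141

2730 = 0101010101010
→ shifted right by 3 → 0000101010101 = 341
0b1011110111101 = 1011110111101
→ OR → 1011111111101 = 6141
0x65 = 0000001100101
→ OR → 1011111111101 = 6141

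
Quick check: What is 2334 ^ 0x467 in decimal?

2334 = 100100011110
0x467 = 010001100111
XOR → 110101111001 = 3449

3449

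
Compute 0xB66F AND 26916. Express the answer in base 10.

8228

0xB66F = 1011011001101111
26916 = 0110100100100100
AND → 0010000000100100 = 8228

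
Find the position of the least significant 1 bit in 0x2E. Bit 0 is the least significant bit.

1

0x2E = 101110
Trailing zeros: 1, so the lowest set bit is bit 1 (value 2).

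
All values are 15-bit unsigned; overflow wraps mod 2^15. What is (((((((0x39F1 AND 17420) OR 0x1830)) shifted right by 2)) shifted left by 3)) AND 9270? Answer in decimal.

8224

0x39F1 = 011100111110001
17420 = 100010000001100
→ AND → 000000000000000 = 0
0x1830 = 001100000110000
→ OR → 001100000110000 = 6192
→ shifted right by 2 → 000011000001100 = 1548
→ shifted left by 3 (mod 2^15) → 011000001100000 = 12384
9270 = 010010000110110
→ AND → 010000000100000 = 8224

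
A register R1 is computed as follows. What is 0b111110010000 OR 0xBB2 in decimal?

a = 111110010000
0xBB2 = 101110110010
 OR → 111110110010 = 4018

4018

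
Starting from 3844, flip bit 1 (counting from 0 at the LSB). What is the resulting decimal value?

x = 00111100000100
bit 1 is currently 0; toggle it via x ^ (1 << 1) = x ^ 2
→ 00111100000110 = 3846

3846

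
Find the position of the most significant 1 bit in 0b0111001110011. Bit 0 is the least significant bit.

11

0b0111001110011 = 111001110011
The topmost 1 is at position 11 (since 2^11 = 2048 ≤ 3699 < 4096).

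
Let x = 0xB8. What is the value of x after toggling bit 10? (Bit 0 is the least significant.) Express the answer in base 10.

1208

x = 00010111000
bit 10 is currently 0; toggle it via x ^ (1 << 10) = x ^ 1024
→ 10010111000 = 1208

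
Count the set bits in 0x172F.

9

0x172F = 1011100101111
Count the 1s: 1 + 1 + 1 + 1 + 1 + 1 + 1 + 1 + 1 = 9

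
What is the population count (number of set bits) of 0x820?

0x820 = 100000100000
Count the 1s: 1 + 1 = 2

2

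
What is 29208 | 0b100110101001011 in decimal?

32603

29208 = 111001000011000
b = 100110101001011
 OR → 111111101011011 = 32603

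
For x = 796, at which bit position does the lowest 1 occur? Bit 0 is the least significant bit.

796 = 1100011100
Trailing zeros: 2, so the lowest set bit is bit 2 (value 4).

2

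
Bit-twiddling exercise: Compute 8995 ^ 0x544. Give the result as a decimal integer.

9831

8995 = 10001100100011
0x544 = 00010101000100
XOR → 10011001100111 = 9831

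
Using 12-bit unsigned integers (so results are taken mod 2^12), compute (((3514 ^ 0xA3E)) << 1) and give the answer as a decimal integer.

3514 = 110110111010
0xA3E = 101000111110
→ ^ → 011110000100 = 1924
→ << 1 (mod 2^12) → 111100001000 = 3848

3848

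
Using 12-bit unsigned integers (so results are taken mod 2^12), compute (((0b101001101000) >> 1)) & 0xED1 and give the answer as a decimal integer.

1040

0b101001101000 = 101001101000
→ >> 1 → 010100110100 = 1332
0xED1 = 111011010001
→ & → 010000010000 = 1040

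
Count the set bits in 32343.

11

32343 = 111111001010111
Count the 1s: 1 + 1 + 1 + 1 + 1 + 1 + 1 + 1 + 1 + 1 + 1 = 11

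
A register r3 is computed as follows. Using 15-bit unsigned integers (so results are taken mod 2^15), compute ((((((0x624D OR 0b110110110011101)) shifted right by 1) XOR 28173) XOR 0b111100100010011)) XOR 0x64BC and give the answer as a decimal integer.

17484

0x624D = 110001001001101
0b110110110011101 = 110110110011101
→ OR → 110111111011101 = 28637
→ shifted right by 1 → 011011111101110 = 14318
28173 = 110111000001101
→ XOR → 101100111100011 = 23011
0b111100100010011 = 111100100010011
→ XOR → 010000011110000 = 8432
0x64BC = 110010010111100
→ XOR → 100010001001100 = 17484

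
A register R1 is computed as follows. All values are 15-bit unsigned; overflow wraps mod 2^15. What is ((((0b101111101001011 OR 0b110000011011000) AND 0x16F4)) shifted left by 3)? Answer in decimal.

0b101111101001011 = 101111101001011
0b110000011011000 = 110000011011000
→ OR → 111111111011011 = 32731
0x16F4 = 001011011110100
→ AND → 001011011010000 = 5840
→ shifted left by 3 (mod 2^15) → 011011010000000 = 13952

13952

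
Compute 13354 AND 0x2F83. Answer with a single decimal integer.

9218

13354 = 11010000101010
0x2F83 = 10111110000011
AND → 10010000000010 = 9218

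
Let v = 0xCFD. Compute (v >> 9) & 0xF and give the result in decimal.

v = 0110011111101
Shift right by 9: 0110
Mask low 4 bits: 0110 = 6

6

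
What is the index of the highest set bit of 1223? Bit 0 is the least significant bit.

1223 = 10011000111
The topmost 1 is at position 10 (since 2^10 = 1024 ≤ 1223 < 2048).

10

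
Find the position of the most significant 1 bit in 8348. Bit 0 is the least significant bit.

13

8348 = 10000010011100
The topmost 1 is at position 13 (since 2^13 = 8192 ≤ 8348 < 16384).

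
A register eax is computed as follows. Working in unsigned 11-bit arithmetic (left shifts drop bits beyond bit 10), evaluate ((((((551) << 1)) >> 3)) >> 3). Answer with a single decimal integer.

17

551 = 01000100111
→ << 1 (mod 2^11) → 10001001110 = 1102
→ >> 3 → 00010001001 = 137
→ >> 3 → 00000010001 = 17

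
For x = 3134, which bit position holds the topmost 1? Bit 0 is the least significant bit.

3134 = 110000111110
The topmost 1 is at position 11 (since 2^11 = 2048 ≤ 3134 < 4096).

11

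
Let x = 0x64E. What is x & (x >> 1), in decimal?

x = 11001001110 = 1614
x>>1 = 01100100111
AND  = 01000000110 = 518
(x & (x >> 1) has a 1 wherever x has two consecutive 1 bits.)

518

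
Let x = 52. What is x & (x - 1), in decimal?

x = 110100 = 52
x - 1 = 110011
AND   = 110000 = 48
(x & (x - 1) clears the lowest set bit of x.)

48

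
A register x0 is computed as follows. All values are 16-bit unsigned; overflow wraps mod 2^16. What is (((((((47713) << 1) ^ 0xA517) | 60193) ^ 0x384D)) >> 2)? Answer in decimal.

12526

47713 = 1011101001100001
→ << 1 (mod 2^16) → 0111010011000010 = 29890
0xA517 = 1010010100010111
→ ^ → 1101000111010101 = 53717
60193 = 1110101100100001
→ | → 1111101111110101 = 64501
0x384D = 0011100001001101
→ ^ → 1100001110111000 = 50104
→ >> 2 → 0011000011101110 = 12526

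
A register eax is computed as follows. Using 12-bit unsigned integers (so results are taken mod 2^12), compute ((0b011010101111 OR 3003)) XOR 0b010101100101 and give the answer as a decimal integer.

0b011010101111 = 011010101111
3003 = 101110111011
→ OR → 111110111111 = 4031
0b010101100101 = 010101100101
→ XOR → 101011011010 = 2778

2778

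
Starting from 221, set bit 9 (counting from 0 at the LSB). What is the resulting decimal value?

x = 0011011101
bit 9 is currently 0; set it via x | (1 << 9) = x | 512
→ 1011011101 = 733

733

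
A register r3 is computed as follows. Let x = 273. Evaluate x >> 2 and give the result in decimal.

273 = 100010001
shift right by 2 → 001000100 = 68
(equivalently, floor(273 / 4))

68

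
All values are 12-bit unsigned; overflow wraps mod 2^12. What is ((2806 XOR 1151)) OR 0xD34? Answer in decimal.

2806 = 101011110110
1151 = 010001111111
→ XOR → 111010001001 = 3721
0xD34 = 110100110100
→ OR → 111110111101 = 4029

4029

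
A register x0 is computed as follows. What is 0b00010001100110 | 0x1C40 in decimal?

a = 0010001100110
0x1C40 = 1110001000000
 OR → 1110001100110 = 7270

7270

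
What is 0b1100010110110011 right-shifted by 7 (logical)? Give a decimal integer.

395

x = 1100010110110011
shift right by 7 → 0000000110001011 = 395
(equivalently, floor(50611 / 128))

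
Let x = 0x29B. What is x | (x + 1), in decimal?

x = 1010011011 = 667
x + 1 = 1010011100
OR    = 1010011111 = 671
(x | (x + 1) sets the lowest cleared bit.)

671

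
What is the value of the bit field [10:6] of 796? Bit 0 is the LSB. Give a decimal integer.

12

v = 0001100011100
Shift right by 6: 0001100
Mask low 5 bits: 01100 = 12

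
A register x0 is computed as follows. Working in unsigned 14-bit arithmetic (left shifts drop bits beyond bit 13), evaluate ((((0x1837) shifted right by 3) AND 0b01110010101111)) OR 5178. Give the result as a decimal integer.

5182

0x1837 = 01100000110111
→ shifted right by 3 → 00001100000110 = 774
0b01110010101111 = 01110010101111
→ AND → 00000000000110 = 6
5178 = 01010000111010
→ OR → 01010000111110 = 5182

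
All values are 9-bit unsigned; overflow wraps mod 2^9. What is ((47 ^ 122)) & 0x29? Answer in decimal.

1

47 = 000101111
122 = 001111010
→ ^ → 001010101 = 85
0x29 = 000101001
→ & → 000000001 = 1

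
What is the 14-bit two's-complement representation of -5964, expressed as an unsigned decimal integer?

5964 in 14 bits: 01011101001100
Invert: 10100010110011
Add 1:  10100010110100 = 10420
(Check: 2^14 - 5964 = 16384 - 5964 = 10420.)

10420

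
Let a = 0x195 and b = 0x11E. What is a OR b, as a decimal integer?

0x195 = 110010101
0x11E = 100011110
 OR → 110011111 = 415

415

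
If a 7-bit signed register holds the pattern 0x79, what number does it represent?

pattern = 1111001 (MSB is 1 ⇒ negative)
Invert: 0000110, add 1 → 0000111 = 7, so the value is -7.
(Equivalently: 121 - 2^7 = 121 - 128 = -7.)

-7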